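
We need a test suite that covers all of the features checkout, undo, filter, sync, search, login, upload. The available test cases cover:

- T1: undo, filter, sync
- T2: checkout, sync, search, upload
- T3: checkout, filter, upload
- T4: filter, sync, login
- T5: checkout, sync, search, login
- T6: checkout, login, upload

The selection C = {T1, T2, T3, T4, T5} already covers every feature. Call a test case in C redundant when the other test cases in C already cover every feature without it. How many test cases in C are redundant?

4

Drop T1: undo uncovered — not redundant.
Drop T2: the rest still cover every feature — redundant.
Drop T3: the rest still cover every feature — redundant.
Drop T4: the rest still cover every feature — redundant.
Drop T5: the rest still cover every feature — redundant.
4 redundant: T2, T3, T4, T5.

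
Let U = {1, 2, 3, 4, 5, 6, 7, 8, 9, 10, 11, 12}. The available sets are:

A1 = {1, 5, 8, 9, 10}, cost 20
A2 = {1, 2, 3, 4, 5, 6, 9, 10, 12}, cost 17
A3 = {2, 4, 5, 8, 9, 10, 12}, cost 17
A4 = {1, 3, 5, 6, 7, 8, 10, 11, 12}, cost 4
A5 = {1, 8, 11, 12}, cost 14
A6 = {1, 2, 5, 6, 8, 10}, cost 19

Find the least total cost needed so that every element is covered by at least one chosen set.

21

A2, A4 cover every element at cost 17 + 4 = 21.
Any cover uses at least 2 sets; among all covering selections none totals below 21.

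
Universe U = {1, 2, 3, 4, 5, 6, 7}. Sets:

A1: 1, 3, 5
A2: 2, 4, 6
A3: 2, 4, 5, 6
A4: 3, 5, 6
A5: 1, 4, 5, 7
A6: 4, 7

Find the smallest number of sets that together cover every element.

A1, A2, A5 together cover {1, 2, 3, 4, 5, 6, 7} — every element.
No 2 of the 6 sets cover everything (all 15 pairs fall short), so 3 is minimum.

3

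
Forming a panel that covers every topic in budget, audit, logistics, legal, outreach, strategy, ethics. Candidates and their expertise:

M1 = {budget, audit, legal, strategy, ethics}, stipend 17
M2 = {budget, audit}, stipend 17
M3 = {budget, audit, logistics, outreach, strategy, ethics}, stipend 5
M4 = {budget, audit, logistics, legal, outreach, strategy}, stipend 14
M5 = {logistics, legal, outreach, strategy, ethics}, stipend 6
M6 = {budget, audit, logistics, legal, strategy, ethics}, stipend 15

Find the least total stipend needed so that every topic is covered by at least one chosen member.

M3, M5 cover every topic at stipend 5 + 6 = 11.
Any cover uses at least 2 members; among all covering selections none totals below 11.

11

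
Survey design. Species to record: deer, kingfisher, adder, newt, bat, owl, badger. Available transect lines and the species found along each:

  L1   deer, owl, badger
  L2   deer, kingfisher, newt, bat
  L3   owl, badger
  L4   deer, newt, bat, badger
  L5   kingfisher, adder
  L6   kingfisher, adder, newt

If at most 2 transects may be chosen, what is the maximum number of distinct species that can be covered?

Choosing L1, L2 covers {deer, kingfisher, newt, bat, owl, badger} — 6 species.
No choice of 2 transects does better; here adder is left uncovered.

6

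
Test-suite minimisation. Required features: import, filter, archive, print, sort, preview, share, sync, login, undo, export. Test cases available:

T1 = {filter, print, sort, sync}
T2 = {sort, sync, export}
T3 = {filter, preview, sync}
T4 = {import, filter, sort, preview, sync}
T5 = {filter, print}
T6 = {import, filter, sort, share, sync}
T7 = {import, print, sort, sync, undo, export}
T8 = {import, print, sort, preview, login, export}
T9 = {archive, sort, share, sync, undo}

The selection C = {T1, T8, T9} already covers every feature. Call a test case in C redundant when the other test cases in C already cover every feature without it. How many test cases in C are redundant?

Drop T1: filter uncovered — not redundant.
Drop T8: import, preview, login, export uncovered — not redundant.
Drop T9: archive, share, undo uncovered — not redundant.
None of the test cases in C is redundant.

0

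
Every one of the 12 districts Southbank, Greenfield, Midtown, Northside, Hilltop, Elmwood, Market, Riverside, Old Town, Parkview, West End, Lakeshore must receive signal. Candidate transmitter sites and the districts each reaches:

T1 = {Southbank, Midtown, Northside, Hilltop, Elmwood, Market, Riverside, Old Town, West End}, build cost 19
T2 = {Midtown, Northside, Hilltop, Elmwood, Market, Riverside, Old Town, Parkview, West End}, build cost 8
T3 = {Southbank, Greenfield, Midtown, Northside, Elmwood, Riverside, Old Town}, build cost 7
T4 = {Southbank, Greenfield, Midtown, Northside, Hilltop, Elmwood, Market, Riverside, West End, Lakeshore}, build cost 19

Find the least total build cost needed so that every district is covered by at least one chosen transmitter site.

27

T2, T4 cover every district at build cost 8 + 19 = 27.
Any cover uses at least 2 transmitter sites; among all covering selections none totals below 27.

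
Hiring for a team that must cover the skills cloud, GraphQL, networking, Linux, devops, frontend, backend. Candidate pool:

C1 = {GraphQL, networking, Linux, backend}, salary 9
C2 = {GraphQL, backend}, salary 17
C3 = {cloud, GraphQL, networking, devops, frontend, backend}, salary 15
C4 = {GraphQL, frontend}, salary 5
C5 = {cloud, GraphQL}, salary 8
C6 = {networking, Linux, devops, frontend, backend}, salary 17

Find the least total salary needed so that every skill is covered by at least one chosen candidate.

C1, C3 cover every skill at salary 9 + 15 = 24.
Any cover uses at least 2 candidates; among all covering selections none totals below 24.

24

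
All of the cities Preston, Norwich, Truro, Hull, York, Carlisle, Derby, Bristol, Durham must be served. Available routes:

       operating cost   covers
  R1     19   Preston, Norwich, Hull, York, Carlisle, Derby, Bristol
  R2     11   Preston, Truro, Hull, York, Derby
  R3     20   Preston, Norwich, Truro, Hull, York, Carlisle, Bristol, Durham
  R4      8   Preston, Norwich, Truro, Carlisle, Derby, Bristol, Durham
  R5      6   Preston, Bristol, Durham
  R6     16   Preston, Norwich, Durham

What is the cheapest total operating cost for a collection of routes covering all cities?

R2, R4 cover every city at operating cost 11 + 8 = 19.
Any cover uses at least 2 routes; among all covering selections none totals below 19.

19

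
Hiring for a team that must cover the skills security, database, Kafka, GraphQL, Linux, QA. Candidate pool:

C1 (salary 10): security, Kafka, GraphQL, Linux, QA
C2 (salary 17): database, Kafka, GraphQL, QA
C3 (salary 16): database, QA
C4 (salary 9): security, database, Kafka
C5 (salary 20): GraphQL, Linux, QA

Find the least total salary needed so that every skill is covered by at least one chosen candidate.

19

C1, C4 cover every skill at salary 10 + 9 = 19.
Any cover uses at least 2 candidates; among all covering selections none totals below 19.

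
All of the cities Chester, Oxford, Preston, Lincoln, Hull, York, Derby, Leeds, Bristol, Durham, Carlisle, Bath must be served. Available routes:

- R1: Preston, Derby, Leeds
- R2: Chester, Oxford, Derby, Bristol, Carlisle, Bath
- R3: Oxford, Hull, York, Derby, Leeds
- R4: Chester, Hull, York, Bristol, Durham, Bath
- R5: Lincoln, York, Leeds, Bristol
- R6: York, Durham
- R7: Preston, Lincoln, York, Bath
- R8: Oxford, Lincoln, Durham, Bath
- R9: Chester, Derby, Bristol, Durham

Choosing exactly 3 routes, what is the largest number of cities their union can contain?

Choosing R1, R2, R4 covers {Chester, Oxford, Preston, Hull, York, Derby, Leeds, Bristol, Durham, Carlisle, Bath} — 11 cities.
No choice of 3 routes does better; here Lincoln is left uncovered.

11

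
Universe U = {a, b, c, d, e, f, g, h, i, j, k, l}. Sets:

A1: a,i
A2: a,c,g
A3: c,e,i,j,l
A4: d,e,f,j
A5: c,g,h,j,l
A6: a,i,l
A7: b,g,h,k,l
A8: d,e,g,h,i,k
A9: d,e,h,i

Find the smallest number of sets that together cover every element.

4

A1, A2, A4, A7 together cover {a, b, c, d, e, f, g, h, i, j, k, l} — every element.
No 3 of the 9 sets cover everything (all 84 triples fall short), so 4 is minimum.
Greedy (largest uncovered first) would take A8, A3, A1, A4, A7 — 5 sets — but 4 suffice.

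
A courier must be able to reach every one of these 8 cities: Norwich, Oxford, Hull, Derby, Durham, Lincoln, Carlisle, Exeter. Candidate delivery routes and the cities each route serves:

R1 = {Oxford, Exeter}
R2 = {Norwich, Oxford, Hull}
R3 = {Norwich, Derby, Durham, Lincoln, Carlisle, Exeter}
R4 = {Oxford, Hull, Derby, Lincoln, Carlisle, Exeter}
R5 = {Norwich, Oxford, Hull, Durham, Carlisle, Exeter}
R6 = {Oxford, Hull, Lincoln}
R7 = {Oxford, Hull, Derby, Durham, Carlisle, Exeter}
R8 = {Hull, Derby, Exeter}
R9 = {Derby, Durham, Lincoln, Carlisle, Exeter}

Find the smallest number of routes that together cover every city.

R2, R3 together cover {Norwich, Oxford, Hull, Derby, Durham, Lincoln, Carlisle, Exeter} — every city.
No single route contains all 8 cities, so 2 is optimal.

2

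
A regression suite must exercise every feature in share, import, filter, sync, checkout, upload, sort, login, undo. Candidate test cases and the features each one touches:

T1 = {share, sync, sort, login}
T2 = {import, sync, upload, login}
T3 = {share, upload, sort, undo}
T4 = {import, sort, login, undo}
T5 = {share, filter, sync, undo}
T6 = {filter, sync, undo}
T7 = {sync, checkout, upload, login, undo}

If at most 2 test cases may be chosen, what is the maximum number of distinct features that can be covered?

7

Choosing T1, T7 covers {share, sync, checkout, upload, sort, login, undo} — 7 features.
No choice of 2 test cases does better; here import, filter are left uncovered.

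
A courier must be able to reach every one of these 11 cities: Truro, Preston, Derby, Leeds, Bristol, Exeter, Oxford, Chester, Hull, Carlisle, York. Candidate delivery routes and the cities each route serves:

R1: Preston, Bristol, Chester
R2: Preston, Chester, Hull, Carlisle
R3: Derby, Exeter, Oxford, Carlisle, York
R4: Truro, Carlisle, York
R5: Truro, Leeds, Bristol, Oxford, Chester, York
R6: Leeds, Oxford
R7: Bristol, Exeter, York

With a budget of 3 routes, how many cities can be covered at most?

11

Choosing R2, R3, R5 covers {Truro, Preston, Derby, Leeds, Bristol, Exeter, Oxford, Chester, Hull, Carlisle, York} — 11 cities.
That is all 11 cities.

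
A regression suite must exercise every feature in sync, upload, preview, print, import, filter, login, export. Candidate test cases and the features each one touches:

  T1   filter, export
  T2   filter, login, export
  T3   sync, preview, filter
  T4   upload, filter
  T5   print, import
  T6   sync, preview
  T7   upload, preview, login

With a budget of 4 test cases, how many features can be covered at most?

Choosing T1, T3, T5, T7 covers {sync, upload, preview, print, import, filter, login, export} — 8 features.
That is all 8 features.

8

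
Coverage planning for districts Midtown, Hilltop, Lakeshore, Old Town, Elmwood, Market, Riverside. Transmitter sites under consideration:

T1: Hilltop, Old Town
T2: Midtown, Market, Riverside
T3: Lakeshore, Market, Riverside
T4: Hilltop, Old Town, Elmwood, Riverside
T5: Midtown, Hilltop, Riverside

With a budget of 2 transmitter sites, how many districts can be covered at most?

Choosing T2, T4 covers {Midtown, Hilltop, Old Town, Elmwood, Market, Riverside} — 6 districts.
No choice of 2 transmitter sites does better; here Lakeshore is left uncovered.

6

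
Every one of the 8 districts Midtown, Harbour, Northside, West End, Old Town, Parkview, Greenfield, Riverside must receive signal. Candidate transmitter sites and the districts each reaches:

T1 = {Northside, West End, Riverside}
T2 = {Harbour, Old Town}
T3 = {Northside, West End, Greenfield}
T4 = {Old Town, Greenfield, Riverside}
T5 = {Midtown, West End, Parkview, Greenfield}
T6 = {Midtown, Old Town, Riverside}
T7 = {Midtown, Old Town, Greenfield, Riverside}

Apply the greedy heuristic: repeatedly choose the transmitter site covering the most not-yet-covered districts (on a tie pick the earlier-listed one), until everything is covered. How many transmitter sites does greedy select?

Pick 1: T5 covers 4 new districts (Midtown, West End, Parkview, Greenfield).
Pick 2: T1 covers 2 new districts (Northside, Riverside).
Pick 3: T2 covers 2 new districts (Harbour, Old Town).
Greedy uses 3 transmitter sites.

3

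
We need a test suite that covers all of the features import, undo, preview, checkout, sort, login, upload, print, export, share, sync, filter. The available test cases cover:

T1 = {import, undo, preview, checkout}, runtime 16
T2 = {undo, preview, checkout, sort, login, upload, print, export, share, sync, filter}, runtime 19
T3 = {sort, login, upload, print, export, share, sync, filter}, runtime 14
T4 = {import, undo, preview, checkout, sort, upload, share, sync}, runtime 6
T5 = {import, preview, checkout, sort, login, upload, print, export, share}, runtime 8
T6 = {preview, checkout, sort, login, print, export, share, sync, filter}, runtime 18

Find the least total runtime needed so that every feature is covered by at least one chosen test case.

T3, T4 cover every feature at runtime 14 + 6 = 20.
Any cover uses at least 2 test cases; among all covering selections none totals below 20.
Greedy by coverage-per-runtime would pick T4, T5, T3 for 28 — worse than the optimum 20.

20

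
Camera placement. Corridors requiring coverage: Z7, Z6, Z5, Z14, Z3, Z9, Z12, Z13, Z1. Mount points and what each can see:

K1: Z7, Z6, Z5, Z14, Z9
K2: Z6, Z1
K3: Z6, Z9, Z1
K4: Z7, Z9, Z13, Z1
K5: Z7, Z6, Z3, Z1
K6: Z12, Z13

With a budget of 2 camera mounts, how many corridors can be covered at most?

Choosing K1, K4 covers {Z7, Z6, Z5, Z14, Z9, Z13, Z1} — 7 corridors.
No choice of 2 camera mounts does better; here Z3, Z12 are left uncovered.

7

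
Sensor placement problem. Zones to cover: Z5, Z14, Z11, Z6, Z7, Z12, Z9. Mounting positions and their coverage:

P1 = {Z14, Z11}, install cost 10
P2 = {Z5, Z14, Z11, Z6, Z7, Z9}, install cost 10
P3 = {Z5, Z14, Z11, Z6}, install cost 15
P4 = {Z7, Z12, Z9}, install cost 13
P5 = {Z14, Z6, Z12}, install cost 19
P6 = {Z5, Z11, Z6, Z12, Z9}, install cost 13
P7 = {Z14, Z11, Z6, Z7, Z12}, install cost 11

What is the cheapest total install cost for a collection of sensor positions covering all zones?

P2, P7 cover every zone at install cost 10 + 11 = 21.
Any cover uses at least 2 sensor positions; among all covering selections none totals below 21.

21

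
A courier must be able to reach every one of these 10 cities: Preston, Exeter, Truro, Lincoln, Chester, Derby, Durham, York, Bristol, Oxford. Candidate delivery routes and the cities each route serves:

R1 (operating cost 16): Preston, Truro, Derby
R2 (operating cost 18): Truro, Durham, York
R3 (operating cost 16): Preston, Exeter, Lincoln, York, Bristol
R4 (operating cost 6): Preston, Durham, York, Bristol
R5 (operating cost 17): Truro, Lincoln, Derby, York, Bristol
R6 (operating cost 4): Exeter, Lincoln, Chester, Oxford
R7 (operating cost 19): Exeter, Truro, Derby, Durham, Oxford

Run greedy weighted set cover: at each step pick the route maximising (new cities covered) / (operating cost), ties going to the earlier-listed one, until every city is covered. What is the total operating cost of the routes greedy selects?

Pick 1: R6 adds 4 new (Exeter, Lincoln, Chester, Oxford) at operating cost 4 (ratio 4/4).
Pick 2: R4 adds 4 new (Preston, Durham, York, Bristol) at operating cost 6 (ratio 4/6).
Pick 3: R1 adds 2 new (Truro, Derby) at operating cost 16 (ratio 2/16).
Greedy total operating cost: 4 + 6 + 16 = 26.

26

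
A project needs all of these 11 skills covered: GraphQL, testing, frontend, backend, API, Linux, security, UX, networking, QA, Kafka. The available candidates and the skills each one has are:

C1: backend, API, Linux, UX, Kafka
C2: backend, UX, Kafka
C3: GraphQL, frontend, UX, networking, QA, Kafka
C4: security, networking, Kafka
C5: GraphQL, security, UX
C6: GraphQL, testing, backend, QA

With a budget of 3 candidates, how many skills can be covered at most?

Choosing C1, C3, C4 covers {GraphQL, frontend, backend, API, Linux, security, UX, networking, QA, Kafka} — 10 skills.
No choice of 3 candidates does better; here testing is left uncovered.

10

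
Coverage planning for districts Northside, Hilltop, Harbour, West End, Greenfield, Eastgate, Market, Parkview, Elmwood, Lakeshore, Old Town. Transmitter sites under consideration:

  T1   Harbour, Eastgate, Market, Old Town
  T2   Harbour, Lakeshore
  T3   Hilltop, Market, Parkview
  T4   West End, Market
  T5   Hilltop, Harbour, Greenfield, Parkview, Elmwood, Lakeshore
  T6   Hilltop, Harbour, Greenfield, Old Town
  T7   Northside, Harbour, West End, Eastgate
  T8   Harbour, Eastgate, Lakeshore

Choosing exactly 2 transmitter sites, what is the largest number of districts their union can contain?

Choosing T1, T5 covers {Hilltop, Harbour, Greenfield, Eastgate, Market, Parkview, Elmwood, Lakeshore, Old Town} — 9 districts.
No choice of 2 transmitter sites does better; here Northside, West End are left uncovered.

9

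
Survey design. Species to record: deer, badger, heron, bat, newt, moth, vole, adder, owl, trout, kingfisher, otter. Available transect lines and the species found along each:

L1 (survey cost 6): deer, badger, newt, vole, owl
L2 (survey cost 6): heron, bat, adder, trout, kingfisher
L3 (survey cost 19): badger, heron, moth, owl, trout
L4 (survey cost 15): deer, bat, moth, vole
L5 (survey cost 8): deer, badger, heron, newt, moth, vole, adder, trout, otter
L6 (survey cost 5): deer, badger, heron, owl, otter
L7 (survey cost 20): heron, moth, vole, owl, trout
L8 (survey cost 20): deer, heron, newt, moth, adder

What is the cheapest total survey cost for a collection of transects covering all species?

L2, L5, L6 cover every species at survey cost 6 + 8 + 5 = 19.
Any cover uses at least 3 transects; among all covering selections none totals below 19.

19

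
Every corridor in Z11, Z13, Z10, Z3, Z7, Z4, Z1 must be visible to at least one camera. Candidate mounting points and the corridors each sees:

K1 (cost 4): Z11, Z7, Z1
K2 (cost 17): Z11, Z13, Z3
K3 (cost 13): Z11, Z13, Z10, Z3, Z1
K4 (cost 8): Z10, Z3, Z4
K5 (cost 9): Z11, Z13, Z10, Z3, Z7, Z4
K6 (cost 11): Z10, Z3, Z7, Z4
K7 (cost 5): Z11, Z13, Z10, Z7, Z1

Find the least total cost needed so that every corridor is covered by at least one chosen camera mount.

13

K1, K5 cover every corridor at cost 4 + 9 = 13.
Any cover uses at least 2 camera mounts; among all covering selections none totals below 13.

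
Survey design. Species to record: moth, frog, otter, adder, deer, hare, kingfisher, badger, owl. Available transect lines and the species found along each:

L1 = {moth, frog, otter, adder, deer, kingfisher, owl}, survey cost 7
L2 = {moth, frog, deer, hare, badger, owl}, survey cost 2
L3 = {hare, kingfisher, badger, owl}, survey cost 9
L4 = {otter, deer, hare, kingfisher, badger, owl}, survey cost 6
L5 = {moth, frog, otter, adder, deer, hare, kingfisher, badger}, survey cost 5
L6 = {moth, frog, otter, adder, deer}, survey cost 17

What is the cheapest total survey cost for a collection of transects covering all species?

7

L2, L5 cover every species at survey cost 2 + 5 = 7.
Any cover uses at least 2 transects; among all covering selections none totals below 7.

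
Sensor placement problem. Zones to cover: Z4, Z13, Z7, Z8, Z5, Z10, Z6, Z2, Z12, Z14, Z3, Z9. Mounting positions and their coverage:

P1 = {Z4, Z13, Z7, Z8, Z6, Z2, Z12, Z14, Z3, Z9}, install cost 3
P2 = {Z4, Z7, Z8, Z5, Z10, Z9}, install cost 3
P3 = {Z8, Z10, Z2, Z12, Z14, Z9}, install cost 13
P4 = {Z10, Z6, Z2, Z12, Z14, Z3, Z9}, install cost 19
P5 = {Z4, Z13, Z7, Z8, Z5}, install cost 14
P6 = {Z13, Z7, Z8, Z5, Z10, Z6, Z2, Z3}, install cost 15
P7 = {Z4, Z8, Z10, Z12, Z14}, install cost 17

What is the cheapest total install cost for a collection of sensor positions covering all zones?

P1, P2 cover every zone at install cost 3 + 3 = 6.
Any cover uses at least 2 sensor positions; among all covering selections none totals below 6.

6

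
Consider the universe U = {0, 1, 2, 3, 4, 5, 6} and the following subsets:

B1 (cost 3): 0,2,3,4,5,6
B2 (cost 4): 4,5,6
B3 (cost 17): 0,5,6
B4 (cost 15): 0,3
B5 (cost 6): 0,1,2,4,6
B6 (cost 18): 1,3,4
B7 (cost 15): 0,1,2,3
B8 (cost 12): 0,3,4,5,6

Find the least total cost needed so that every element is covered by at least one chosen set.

B1, B5 cover every element at cost 3 + 6 = 9.
Any cover uses at least 2 sets; among all covering selections none totals below 9.

9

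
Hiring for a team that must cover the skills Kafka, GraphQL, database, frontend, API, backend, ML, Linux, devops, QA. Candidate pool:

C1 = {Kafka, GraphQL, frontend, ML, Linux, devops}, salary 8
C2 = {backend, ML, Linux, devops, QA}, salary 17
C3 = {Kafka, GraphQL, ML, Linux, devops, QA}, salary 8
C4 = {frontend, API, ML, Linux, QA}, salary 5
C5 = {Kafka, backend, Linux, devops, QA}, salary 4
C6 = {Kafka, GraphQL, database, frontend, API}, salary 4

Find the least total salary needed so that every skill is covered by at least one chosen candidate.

13

C4, C5, C6 cover every skill at salary 5 + 4 + 4 = 13.
Any cover uses at least 2 candidates; among all covering selections none totals below 13.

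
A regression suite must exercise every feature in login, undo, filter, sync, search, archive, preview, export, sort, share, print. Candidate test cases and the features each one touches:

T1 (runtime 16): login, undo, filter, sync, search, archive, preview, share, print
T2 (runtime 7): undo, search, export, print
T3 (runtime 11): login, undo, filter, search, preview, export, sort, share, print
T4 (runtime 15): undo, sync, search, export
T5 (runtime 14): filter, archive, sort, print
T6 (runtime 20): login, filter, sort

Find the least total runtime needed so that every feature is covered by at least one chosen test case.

27

T1, T3 cover every feature at runtime 16 + 11 = 27.
Any cover uses at least 2 test cases; among all covering selections none totals below 27.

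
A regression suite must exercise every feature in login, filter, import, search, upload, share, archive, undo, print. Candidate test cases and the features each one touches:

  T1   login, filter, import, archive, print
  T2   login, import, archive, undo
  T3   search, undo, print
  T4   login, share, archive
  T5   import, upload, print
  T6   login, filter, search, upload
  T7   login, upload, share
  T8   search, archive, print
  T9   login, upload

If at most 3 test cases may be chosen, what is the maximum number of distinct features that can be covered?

Choosing T1, T3, T7 covers {login, filter, import, search, upload, share, archive, undo, print} — 9 features.
That is all 9 features.

9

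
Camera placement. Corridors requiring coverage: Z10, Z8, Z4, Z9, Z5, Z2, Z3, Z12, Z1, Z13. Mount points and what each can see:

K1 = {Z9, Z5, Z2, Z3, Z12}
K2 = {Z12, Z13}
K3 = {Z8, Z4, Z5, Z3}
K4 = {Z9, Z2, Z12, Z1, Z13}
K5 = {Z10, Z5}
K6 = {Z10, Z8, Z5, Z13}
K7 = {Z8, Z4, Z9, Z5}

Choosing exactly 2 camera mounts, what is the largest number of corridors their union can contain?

9

Choosing K3, K4 covers {Z8, Z4, Z9, Z5, Z2, Z3, Z12, Z1, Z13} — 9 corridors.
No choice of 2 camera mounts does better; here Z10 is left uncovered.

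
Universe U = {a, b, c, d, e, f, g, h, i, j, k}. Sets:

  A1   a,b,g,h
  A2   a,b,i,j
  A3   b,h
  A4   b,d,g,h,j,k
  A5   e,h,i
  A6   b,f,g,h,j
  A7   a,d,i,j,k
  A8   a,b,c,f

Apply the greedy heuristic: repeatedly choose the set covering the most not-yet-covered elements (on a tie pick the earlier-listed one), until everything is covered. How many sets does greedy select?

3

Pick 1: A4 covers 6 new elements (b, d, g, h, j, k).
Pick 2: A8 covers 3 new elements (a, c, f).
Pick 3: A5 covers 2 new elements (e, i).
Greedy uses 3 sets.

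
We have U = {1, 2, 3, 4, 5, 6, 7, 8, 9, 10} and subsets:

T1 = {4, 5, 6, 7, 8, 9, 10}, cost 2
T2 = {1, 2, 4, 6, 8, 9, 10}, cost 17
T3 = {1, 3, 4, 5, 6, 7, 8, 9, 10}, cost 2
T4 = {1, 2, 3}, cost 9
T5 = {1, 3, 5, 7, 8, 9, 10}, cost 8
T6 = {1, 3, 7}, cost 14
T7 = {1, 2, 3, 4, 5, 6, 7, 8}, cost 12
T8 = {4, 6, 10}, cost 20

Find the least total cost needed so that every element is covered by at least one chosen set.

11

T1, T4 cover every element at cost 2 + 9 = 11.
Any cover uses at least 2 sets; among all covering selections none totals below 11.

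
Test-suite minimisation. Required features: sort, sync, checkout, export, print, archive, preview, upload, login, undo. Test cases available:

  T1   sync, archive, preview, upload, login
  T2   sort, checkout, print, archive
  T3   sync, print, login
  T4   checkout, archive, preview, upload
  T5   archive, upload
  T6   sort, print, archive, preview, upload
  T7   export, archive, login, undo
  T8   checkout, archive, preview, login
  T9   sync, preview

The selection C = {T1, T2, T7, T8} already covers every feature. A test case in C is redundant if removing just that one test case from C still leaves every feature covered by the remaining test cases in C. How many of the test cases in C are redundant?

1

Drop T1: sync, upload uncovered — not redundant.
Drop T2: sort, print uncovered — not redundant.
Drop T7: export, undo uncovered — not redundant.
Drop T8: the rest still cover every feature — redundant.
1 redundant: T8.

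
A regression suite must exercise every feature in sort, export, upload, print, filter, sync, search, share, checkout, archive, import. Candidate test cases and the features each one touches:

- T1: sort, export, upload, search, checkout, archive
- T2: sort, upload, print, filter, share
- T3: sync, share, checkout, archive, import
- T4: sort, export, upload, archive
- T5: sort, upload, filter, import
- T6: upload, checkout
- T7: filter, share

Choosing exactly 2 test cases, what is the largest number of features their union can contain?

Choosing T1, T2 covers {sort, export, upload, print, filter, search, share, checkout, archive} — 9 features.
No choice of 2 test cases does better; here sync, import are left uncovered.

9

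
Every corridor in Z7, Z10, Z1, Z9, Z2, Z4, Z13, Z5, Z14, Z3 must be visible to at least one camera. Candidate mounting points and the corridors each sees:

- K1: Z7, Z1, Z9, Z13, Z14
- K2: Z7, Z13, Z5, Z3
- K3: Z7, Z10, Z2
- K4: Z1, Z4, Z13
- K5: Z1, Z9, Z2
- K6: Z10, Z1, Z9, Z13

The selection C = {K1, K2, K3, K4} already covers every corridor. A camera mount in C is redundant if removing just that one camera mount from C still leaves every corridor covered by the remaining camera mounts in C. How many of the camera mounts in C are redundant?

Drop K1: Z9, Z14 uncovered — not redundant.
Drop K2: Z5, Z3 uncovered — not redundant.
Drop K3: Z10, Z2 uncovered — not redundant.
Drop K4: Z4 uncovered — not redundant.
None of the camera mounts in C is redundant.

0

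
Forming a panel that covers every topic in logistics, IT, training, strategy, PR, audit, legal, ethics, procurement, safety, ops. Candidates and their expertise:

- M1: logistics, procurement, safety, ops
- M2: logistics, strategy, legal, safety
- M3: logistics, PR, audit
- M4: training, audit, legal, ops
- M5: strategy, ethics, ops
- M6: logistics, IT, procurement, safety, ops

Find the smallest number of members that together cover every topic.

4

M3, M4, M5, M6 together cover {logistics, IT, training, strategy, PR, audit, legal, ethics, procurement, safety, ops} — every topic.
No 3 of the 6 members cover everything (all 20 triples fall short), so 4 is minimum.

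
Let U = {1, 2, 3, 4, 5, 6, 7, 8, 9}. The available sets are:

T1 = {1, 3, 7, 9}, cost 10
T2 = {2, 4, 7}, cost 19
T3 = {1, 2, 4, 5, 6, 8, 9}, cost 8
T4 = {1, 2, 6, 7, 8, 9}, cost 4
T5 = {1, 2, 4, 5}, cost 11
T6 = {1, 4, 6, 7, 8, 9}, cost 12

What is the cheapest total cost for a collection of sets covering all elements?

T1, T3 cover every element at cost 10 + 8 = 18.
Any cover uses at least 2 sets; among all covering selections none totals below 18.
Greedy by coverage-per-cost would pick T4, T3, T1 for 22 — worse than the optimum 18.

18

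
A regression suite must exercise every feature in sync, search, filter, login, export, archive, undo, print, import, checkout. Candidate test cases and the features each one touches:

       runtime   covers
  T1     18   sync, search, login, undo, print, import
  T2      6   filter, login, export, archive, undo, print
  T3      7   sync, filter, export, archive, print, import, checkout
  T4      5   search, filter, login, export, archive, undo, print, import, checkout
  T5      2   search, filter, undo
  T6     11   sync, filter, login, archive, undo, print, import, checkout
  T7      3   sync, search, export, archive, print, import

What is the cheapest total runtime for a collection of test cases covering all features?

8

T4, T7 cover every feature at runtime 5 + 3 = 8.
Any cover uses at least 2 test cases; among all covering selections none totals below 8.
Greedy by coverage-per-runtime would pick T7, T5, T4 for 10 — worse than the optimum 8.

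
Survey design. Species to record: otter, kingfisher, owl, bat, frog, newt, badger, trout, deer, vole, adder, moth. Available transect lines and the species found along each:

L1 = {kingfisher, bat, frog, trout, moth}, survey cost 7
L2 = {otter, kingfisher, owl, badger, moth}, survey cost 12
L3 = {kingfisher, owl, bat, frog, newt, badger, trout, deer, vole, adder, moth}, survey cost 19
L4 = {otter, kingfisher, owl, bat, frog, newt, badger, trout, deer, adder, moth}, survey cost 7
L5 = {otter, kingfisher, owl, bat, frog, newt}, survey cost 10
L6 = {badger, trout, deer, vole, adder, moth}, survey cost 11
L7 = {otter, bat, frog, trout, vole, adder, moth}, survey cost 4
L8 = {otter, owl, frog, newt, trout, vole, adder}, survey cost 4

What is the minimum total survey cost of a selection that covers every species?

L4, L7 cover every species at survey cost 7 + 4 = 11.
Any cover uses at least 2 transects; among all covering selections none totals below 11.

11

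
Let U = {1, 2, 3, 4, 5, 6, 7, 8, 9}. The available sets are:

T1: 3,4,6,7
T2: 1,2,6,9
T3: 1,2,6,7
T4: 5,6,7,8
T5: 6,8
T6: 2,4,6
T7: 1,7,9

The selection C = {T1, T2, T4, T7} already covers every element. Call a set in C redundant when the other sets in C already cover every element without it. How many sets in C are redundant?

1

Drop T1: 3, 4 uncovered — not redundant.
Drop T2: 2 uncovered — not redundant.
Drop T4: 5, 8 uncovered — not redundant.
Drop T7: the rest still cover every element — redundant.
1 redundant: T7.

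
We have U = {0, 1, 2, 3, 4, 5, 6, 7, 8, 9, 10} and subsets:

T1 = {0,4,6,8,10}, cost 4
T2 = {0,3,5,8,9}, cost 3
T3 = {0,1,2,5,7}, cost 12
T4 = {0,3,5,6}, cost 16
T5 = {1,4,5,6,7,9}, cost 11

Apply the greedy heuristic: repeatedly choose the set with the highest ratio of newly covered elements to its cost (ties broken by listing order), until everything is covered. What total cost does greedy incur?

19

Pick 1: T2 adds 5 new (0, 3, 5, 8, 9) at cost 3 (ratio 5/3).
Pick 2: T1 adds 3 new (4, 6, 10) at cost 4 (ratio 3/4).
Pick 3: T3 adds 3 new (1, 2, 7) at cost 12 (ratio 3/12).
Greedy total cost: 3 + 4 + 12 = 19.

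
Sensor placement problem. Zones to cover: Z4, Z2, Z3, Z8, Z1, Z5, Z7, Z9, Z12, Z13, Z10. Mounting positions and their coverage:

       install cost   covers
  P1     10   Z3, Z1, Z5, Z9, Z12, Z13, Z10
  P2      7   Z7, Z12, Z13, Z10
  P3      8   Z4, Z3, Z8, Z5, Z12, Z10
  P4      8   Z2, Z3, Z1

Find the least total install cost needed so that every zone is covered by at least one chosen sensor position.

P1, P2, P3, P4 cover every zone at install cost 10 + 7 + 8 + 8 = 33.
Any cover uses at least 4 sensor positions; among all covering selections none totals below 33.

33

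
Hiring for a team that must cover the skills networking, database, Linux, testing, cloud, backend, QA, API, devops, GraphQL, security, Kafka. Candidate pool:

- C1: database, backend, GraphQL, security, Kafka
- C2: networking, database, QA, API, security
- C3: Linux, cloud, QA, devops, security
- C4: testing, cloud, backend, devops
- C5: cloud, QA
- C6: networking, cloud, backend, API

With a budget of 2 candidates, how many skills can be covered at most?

9

Choosing C1, C3 covers {database, Linux, cloud, backend, QA, devops, GraphQL, security, Kafka} — 9 skills.
No choice of 2 candidates does better; here networking, testing, API are left uncovered.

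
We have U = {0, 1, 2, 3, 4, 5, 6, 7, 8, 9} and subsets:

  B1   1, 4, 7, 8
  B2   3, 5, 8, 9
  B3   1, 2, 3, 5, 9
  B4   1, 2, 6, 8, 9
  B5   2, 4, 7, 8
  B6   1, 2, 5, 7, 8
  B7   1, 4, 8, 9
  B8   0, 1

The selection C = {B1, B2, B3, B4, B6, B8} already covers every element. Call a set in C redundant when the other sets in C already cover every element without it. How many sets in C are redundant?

Drop B1: 4 uncovered — not redundant.
Drop B2: the rest still cover every element — redundant.
Drop B3: the rest still cover every element — redundant.
Drop B4: 6 uncovered — not redundant.
Drop B6: the rest still cover every element — redundant.
Drop B8: 0 uncovered — not redundant.
3 redundant: B2, B3, B6.

3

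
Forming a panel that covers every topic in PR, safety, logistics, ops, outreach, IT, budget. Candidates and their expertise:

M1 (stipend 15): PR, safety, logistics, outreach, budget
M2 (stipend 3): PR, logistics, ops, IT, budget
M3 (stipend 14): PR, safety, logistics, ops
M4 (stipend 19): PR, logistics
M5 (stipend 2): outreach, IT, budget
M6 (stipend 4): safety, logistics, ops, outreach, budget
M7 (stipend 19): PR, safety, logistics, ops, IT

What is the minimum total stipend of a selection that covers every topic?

M2, M6 cover every topic at stipend 3 + 4 = 7.
Any cover uses at least 2 members; among all covering selections none totals below 7.
Greedy by coverage-per-stipend would pick M2, M5, M6 for 9 — worse than the optimum 7.

7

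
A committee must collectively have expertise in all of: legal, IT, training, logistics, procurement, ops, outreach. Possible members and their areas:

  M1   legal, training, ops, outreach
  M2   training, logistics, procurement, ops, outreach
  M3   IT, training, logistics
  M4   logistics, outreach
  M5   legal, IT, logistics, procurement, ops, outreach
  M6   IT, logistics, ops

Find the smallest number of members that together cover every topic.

2

M1, M5 together cover {legal, IT, training, logistics, procurement, ops, outreach} — every topic.
No single member contains all 7 topics, so 2 is optimal.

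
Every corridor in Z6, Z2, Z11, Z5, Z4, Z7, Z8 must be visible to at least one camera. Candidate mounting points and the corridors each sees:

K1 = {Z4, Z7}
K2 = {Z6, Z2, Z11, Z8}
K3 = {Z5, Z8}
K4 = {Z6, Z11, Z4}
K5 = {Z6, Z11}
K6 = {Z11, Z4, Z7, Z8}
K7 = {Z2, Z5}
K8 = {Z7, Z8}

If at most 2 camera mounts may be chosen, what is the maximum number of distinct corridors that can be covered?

6

Choosing K1, K2 covers {Z6, Z2, Z11, Z4, Z7, Z8} — 6 corridors.
No choice of 2 camera mounts does better; here Z5 is left uncovered.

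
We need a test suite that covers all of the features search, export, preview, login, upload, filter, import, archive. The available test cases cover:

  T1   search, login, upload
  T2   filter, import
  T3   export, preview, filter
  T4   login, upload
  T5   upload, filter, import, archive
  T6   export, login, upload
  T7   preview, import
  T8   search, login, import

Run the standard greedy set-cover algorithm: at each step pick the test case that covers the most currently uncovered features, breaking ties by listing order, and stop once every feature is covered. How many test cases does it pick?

Pick 1: T5 covers 4 new features (upload, filter, import, archive).
Pick 2: T1 covers 2 new features (search, login).
Pick 3: T3 covers 2 new features (export, preview).
Greedy uses 3 test cases.

3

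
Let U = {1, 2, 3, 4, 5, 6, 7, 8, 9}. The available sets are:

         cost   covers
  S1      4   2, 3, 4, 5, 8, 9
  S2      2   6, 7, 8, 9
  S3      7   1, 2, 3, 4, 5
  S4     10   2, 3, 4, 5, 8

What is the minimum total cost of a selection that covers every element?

9

S2, S3 cover every element at cost 2 + 7 = 9.
Any cover uses at least 2 sets; among all covering selections none totals below 9.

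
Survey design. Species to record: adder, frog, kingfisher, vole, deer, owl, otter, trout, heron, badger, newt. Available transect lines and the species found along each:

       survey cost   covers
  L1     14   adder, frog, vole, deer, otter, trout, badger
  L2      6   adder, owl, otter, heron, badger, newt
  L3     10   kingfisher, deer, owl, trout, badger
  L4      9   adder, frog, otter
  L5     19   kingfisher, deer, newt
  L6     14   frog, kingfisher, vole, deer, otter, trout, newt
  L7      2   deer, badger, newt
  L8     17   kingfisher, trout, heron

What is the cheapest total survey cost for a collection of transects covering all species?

20

L2, L6 cover every species at survey cost 6 + 14 = 20.
Any cover uses at least 2 transects; among all covering selections none totals below 20.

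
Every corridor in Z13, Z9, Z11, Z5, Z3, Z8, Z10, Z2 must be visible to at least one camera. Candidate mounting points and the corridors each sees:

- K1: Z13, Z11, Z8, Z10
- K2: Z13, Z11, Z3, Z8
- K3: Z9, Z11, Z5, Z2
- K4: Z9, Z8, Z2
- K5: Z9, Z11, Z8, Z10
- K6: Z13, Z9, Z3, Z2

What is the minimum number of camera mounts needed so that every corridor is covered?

K1, K2, K3 together cover {Z13, Z9, Z11, Z5, Z3, Z8, Z10, Z2} — every corridor.
No 2 of the 6 camera mounts cover everything (all 15 pairs fall short), so 3 is minimum.

3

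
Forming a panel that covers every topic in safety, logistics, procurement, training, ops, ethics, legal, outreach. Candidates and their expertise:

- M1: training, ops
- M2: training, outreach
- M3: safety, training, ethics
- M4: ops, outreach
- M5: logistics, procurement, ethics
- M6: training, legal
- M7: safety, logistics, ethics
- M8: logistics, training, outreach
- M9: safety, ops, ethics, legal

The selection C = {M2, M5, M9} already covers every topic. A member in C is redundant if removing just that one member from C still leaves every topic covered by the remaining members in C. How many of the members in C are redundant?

Drop M2: training, outreach uncovered — not redundant.
Drop M5: logistics, procurement uncovered — not redundant.
Drop M9: safety, ops, legal uncovered — not redundant.
None of the members in C is redundant.

0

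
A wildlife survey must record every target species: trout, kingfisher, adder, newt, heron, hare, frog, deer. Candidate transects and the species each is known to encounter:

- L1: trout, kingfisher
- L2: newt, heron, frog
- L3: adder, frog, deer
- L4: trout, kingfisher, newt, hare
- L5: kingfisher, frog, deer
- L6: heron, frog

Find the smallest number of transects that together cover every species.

3

L2, L3, L4 together cover {trout, kingfisher, adder, newt, heron, hare, frog, deer} — every species.
No 2 of the 6 transects cover everything (all 15 pairs fall short), so 3 is minimum.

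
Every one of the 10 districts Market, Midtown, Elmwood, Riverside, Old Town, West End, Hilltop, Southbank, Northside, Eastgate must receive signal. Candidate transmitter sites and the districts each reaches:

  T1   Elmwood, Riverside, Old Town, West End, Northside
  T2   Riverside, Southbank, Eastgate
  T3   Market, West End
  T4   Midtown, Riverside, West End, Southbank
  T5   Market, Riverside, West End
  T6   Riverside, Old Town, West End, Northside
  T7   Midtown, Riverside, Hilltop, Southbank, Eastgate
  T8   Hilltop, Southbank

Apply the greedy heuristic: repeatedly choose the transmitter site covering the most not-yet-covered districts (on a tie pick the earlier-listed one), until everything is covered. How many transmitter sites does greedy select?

Pick 1: T1 covers 5 new districts (Elmwood, Riverside, Old Town, West End, Northside).
Pick 2: T7 covers 4 new districts (Midtown, Hilltop, Southbank, Eastgate).
Pick 3: T3 covers 1 new districts (Market).
Greedy uses 3 transmitter sites.

3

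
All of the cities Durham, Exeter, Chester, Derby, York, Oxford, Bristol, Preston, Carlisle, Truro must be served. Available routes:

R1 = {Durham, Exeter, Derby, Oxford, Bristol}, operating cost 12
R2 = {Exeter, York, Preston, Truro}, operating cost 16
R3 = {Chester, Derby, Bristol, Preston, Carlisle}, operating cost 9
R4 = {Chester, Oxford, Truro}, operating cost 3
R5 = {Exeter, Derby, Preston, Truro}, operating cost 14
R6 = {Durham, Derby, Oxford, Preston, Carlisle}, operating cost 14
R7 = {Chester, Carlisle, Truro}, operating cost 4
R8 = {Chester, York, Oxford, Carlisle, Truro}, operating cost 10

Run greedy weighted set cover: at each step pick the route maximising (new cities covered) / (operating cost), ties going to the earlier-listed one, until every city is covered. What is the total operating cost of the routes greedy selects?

34

Pick 1: R4 adds 3 new (Chester, Oxford, Truro) at operating cost 3 (ratio 3/3).
Pick 2: R3 adds 4 new (Derby, Bristol, Preston, Carlisle) at operating cost 9 (ratio 4/9).
Pick 3: R1 adds 2 new (Durham, Exeter) at operating cost 12 (ratio 2/12).
Pick 4: R8 adds 1 new (York) at operating cost 10 (ratio 1/10).
Greedy total operating cost: 3 + 9 + 12 + 10 = 34. (The true optimum is 31, so greedy overshoots here.)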